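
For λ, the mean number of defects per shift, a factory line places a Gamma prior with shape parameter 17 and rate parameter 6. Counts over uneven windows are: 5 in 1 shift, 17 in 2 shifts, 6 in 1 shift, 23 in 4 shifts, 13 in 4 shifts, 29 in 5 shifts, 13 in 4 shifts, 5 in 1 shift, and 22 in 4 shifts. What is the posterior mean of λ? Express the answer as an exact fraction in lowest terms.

75/16

Total count: 5 + 17 + 6 + 23 + 13 + 29 + 13 + 5 + 22 = 133.
Total exposure: 1 + 2 + 1 + 4 + 4 + 5 + 4 + 1 + 4 = 26 shifts.
By Gamma–Poisson conjugacy, the posterior is Gamma(α + Σx, β + Σt) = Gamma(17 + 133, 6 + 26) = Gamma(150, 32).
Posterior mean = α'/β' = 150/32 = 75/16.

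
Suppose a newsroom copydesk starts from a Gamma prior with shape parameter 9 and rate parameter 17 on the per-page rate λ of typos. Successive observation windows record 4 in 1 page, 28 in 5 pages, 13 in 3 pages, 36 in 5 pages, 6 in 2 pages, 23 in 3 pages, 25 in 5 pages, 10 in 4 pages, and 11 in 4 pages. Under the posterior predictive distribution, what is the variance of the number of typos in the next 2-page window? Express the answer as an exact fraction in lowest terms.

16830/2401

Total count: 4 + 28 + 13 + 36 + 6 + 23 + 25 + 10 + 11 = 156.
Total exposure: 1 + 5 + 3 + 5 + 2 + 3 + 5 + 4 + 4 = 32 pages.
Posterior: α' = 9 + 156 = 165, β' = 17 + 32 = 49.
The posterior predictive for a window of length T is Negative Binomial with variance T·α'·(β'+T)/β'² = 2·165·51/2401 = 16830/2401.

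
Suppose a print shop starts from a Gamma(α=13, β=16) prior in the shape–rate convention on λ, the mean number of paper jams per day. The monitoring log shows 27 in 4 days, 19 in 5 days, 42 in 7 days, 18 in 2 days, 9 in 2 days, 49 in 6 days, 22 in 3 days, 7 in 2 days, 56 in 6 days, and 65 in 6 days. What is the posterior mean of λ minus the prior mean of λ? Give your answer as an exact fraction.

Total count: 27 + 19 + 42 + 18 + 9 + 49 + 22 + 7 + 56 + 65 = 314.
Total exposure: 4 + 5 + 7 + 2 + 2 + 6 + 3 + 2 + 6 + 6 = 43 days.
Posterior: α' = 13 + 314 = 327, β' = 16 + 43 = 59.
Posterior mean = 327/59 = 327/59; prior mean = 13/16 = 13/16. Difference = 327/59 − 13/16 = 4465/944.

4465/944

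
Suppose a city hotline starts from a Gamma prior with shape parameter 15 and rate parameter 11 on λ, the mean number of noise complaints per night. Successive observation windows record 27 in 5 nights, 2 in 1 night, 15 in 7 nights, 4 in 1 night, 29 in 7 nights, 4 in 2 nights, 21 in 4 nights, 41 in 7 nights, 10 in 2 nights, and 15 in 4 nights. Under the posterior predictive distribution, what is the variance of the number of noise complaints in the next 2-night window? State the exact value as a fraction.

Total count: 27 + 2 + 15 + 4 + 29 + 4 + 21 + 41 + 10 + 15 = 168.
Total exposure: 5 + 1 + 7 + 1 + 7 + 2 + 4 + 7 + 2 + 4 = 40 nights.
The Gamma prior is conjugate for the Poisson rate, so λ | data ~ Gamma(15+168, 11+40) = Gamma(183, 51).
The posterior predictive for a window of length T is Negative Binomial with variance T·α'·(β'+T)/β'² = 2·183·53/2601 = 6466/867.

6466/867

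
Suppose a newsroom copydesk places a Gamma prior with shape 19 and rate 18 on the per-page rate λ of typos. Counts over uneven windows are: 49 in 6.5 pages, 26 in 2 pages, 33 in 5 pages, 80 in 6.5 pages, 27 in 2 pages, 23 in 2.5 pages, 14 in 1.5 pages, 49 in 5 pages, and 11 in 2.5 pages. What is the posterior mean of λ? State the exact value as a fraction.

662/103

Total count: 49 + 26 + 33 + 80 + 27 + 23 + 14 + 49 + 11 = 312.
Total exposure: 6.5 + 2 + 5 + 6.5 + 2 + 2.5 + 1.5 + 5 + 2.5 = 33.5 pages.
The Gamma prior is conjugate for the Poisson rate, so λ | data ~ Gamma(19+312, 18+33.5) = Gamma(331, 103/2).
Posterior mean = α'/β' = 331/(103/2) = 662/103.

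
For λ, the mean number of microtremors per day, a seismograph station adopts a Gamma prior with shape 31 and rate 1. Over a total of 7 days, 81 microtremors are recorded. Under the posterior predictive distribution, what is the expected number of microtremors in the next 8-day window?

112

Total count 81 over total exposure 7 days.
Gamma(α, β) with Poisson data over total exposure Σt gives posterior Gamma(α+Σx, β+Σt) = Gamma(112, 8).
Predictive mean over an 8-day window = T·E[λ|data] = 8·112/8 = 112.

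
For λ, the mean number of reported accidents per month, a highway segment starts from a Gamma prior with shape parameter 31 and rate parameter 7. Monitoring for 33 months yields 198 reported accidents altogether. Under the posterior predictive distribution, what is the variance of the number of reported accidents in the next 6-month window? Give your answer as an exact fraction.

15801/400

Total count 198 over total exposure 33 months.
Conjugate update: add total count to the shape and total exposure to the rate, giving Gamma(229, 40).
The posterior predictive for a window of length T is Negative Binomial with variance T·α'·(β'+T)/β'² = 6·229·46/1600 = 15801/400.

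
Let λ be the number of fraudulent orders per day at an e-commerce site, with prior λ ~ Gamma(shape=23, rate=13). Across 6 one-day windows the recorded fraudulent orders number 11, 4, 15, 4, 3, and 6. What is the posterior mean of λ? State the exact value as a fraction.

66/19

Total count: 11 + 4 + 15 + 4 + 3 + 6 = 43.
Total exposure: 6 days.
The Gamma prior is conjugate for the Poisson rate, so λ | data ~ Gamma(23+43, 13+6) = Gamma(66, 19).
Posterior mean = α'/β' = 66/19.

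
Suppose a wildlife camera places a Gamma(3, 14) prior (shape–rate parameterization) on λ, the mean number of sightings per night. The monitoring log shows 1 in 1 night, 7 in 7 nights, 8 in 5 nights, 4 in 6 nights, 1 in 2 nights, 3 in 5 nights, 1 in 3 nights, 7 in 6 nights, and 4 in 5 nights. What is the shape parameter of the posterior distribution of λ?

39

Total count: 1 + 7 + 8 + 4 + 1 + 3 + 1 + 7 + 4 = 36.
Total exposure: 1 + 7 + 5 + 6 + 2 + 5 + 3 + 6 + 5 = 40 nights.
Posterior: α' = 3 + 36 = 39, β' = 14 + 40 = 54.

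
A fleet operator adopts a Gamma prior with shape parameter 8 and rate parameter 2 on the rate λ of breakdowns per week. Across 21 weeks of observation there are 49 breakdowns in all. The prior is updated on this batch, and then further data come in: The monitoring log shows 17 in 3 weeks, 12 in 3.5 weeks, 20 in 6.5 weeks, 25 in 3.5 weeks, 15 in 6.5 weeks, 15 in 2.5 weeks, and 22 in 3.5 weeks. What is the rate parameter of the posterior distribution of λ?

52

Total count 49 over total exposure 21 weeks.
After the first batch: Gamma(8 + 49, 2 + 21) = Gamma(57, 23).
Total count: 17 + 12 + 20 + 25 + 15 + 15 + 22 = 126.
Total exposure: 3 + 3.5 + 6.5 + 3.5 + 6.5 + 2.5 + 3.5 = 29 weeks.
After the second batch: Gamma(57 + 126, 23 + 29) = Gamma(183, 52).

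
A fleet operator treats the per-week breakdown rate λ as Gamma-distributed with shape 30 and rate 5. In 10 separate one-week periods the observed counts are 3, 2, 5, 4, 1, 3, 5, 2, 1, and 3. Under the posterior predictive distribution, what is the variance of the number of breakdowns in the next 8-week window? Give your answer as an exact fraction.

10856/225

Total count: 3 + 2 + 5 + 4 + 1 + 3 + 5 + 2 + 1 + 3 = 29.
Total exposure: 10 weeks.
By Gamma–Poisson conjugacy, the posterior is Gamma(α + Σx, β + Σt) = Gamma(30 + 29, 5 + 10) = Gamma(59, 15).
The posterior predictive for a window of length T is Negative Binomial with variance T·α'·(β'+T)/β'² = 8·59·23/225 = 10856/225.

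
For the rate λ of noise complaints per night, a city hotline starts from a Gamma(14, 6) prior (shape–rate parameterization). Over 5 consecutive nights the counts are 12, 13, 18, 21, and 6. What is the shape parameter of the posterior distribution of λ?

Total count: 12 + 13 + 18 + 21 + 6 = 70.
Total exposure: 5 nights.
Gamma(α, β) with Poisson data over total exposure Σt gives posterior Gamma(α+Σx, β+Σt) = Gamma(84, 11).

84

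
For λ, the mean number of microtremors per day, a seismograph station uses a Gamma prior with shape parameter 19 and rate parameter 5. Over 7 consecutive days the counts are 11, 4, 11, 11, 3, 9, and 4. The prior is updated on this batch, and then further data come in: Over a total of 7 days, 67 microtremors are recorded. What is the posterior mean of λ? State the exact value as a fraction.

Total count: 11 + 4 + 11 + 11 + 3 + 9 + 4 = 53.
Total exposure: 7 days.
After the first batch: Gamma(19 + 53, 5 + 7) = Gamma(72, 12).
Total count 67 over total exposure 7 days.
After the second batch: Gamma(72 + 67, 12 + 7) = Gamma(139, 19).
Posterior mean = α'/β' = 139/19.

139/19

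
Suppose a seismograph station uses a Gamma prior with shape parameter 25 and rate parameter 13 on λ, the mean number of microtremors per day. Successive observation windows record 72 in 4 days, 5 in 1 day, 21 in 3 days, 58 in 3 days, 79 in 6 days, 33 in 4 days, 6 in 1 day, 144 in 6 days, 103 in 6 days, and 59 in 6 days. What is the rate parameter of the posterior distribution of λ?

53

Total count: 72 + 5 + 21 + 58 + 79 + 33 + 6 + 144 + 103 + 59 = 580.
Total exposure: 4 + 1 + 3 + 3 + 6 + 4 + 1 + 6 + 6 + 6 = 40 days.
By Gamma–Poisson conjugacy, the posterior is Gamma(α + Σx, β + Σt) = Gamma(25 + 580, 13 + 40) = Gamma(605, 53).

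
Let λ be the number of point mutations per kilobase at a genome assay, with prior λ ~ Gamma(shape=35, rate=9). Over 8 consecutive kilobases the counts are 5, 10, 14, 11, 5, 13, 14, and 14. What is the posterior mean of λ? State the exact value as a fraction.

121/17

Total count: 5 + 10 + 14 + 11 + 5 + 13 + 14 + 14 = 86.
Total exposure: 8 kilobases.
Gamma(α, β) with Poisson data over total exposure Σt gives posterior Gamma(α+Σx, β+Σt) = Gamma(121, 17).
Posterior mean = α'/β' = 121/17.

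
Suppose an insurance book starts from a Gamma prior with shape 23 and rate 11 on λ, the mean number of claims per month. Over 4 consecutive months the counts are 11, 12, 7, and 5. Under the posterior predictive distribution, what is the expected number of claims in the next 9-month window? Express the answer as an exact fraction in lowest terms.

174/5

Total count: 11 + 12 + 7 + 5 = 35.
Total exposure: 4 months.
Gamma(α, β) with Poisson data over total exposure Σt gives posterior Gamma(α+Σx, β+Σt) = Gamma(58, 15).
Predictive mean over a 9-month window = T·E[λ|data] = 9·58/15 = 174/5.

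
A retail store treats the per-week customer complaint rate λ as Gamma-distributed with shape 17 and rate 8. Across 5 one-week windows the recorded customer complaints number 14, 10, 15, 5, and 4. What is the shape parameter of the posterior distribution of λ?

65

Total count: 14 + 10 + 15 + 5 + 4 = 48.
Total exposure: 5 weeks.
Posterior: α' = 17 + 48 = 65, β' = 8 + 5 = 13.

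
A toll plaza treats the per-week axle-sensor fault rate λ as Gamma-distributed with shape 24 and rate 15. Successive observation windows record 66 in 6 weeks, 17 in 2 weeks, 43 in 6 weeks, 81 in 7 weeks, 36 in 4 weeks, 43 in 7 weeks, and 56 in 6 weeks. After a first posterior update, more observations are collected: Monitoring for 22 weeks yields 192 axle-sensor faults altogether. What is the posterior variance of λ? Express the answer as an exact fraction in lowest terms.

Total count: 66 + 17 + 43 + 81 + 36 + 43 + 56 = 342.
Total exposure: 6 + 2 + 6 + 7 + 4 + 7 + 6 = 38 weeks.
After the first batch: Gamma(24 + 342, 15 + 38) = Gamma(366, 53).
Total count 192 over total exposure 22 weeks.
After the second batch: Gamma(366 + 192, 53 + 22) = Gamma(558, 75).
Posterior variance = α'/β'² = 558/5625 = 62/625.

62/625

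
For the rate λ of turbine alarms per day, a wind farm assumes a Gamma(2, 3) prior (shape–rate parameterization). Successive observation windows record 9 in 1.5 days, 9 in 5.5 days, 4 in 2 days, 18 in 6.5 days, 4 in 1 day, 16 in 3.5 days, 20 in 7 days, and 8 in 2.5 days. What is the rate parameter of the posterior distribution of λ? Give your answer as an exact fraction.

65/2

Total count: 9 + 9 + 4 + 18 + 4 + 16 + 20 + 8 = 88.
Total exposure: 1.5 + 5.5 + 2 + 6.5 + 1 + 3.5 + 7 + 2.5 = 29.5 days.
Conjugate update: add total count to the shape and total exposure to the rate, giving Gamma(90, 65/2).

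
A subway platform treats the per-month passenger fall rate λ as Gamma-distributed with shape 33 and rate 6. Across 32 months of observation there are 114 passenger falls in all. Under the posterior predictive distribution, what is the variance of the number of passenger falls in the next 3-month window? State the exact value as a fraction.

18081/1444

Total count 114 over total exposure 32 months.
Gamma(α, β) with Poisson data over total exposure Σt gives posterior Gamma(α+Σx, β+Σt) = Gamma(147, 38).
The posterior predictive for a window of length T is Negative Binomial with variance T·α'·(β'+T)/β'² = 3·147·41/1444 = 18081/1444.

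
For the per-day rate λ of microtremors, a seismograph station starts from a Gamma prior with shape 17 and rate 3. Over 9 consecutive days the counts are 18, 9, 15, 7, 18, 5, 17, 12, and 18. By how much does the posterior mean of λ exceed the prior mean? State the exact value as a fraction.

17/3

Total count: 18 + 9 + 15 + 7 + 18 + 5 + 17 + 12 + 18 = 119.
Total exposure: 9 days.
By Gamma–Poisson conjugacy, the posterior is Gamma(α + Σx, β + Σt) = Gamma(17 + 119, 3 + 9) = Gamma(136, 12).
Posterior mean = 136/12 = 34/3; prior mean = 17/3 = 17/3. Difference = 34/3 − 17/3 = 17/3.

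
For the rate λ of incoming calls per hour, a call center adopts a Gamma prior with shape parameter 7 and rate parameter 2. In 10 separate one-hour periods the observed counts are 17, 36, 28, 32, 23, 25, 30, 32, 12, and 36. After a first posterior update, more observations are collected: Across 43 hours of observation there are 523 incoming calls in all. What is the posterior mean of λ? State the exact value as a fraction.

Total count: 17 + 36 + 28 + 32 + 23 + 25 + 30 + 32 + 12 + 36 = 271.
Total exposure: 10 hours.
After the first batch: Gamma(7 + 271, 2 + 10) = Gamma(278, 12).
Total count 523 over total exposure 43 hours.
After the second batch: Gamma(278 + 523, 12 + 43) = Gamma(801, 55).
Posterior mean = α'/β' = 801/55.

801/55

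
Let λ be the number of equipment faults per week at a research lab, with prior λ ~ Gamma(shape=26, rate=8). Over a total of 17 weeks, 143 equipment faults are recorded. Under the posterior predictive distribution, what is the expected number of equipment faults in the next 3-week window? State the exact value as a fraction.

507/25

Total count 143 over total exposure 17 weeks.
By Gamma–Poisson conjugacy, the posterior is Gamma(α + Σx, β + Σt) = Gamma(26 + 143, 8 + 17) = Gamma(169, 25).
Predictive mean over a 3-week window = T·E[λ|data] = 3·169/25 = 507/25.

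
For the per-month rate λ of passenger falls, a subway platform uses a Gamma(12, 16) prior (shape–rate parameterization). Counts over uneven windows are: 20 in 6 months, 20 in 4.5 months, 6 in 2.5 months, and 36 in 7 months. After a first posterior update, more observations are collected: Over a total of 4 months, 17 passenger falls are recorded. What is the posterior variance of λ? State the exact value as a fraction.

111/1600

Total count: 20 + 20 + 6 + 36 = 82.
Total exposure: 6 + 4.5 + 2.5 + 7 = 20 months.
After the first batch: Gamma(12 + 82, 16 + 20) = Gamma(94, 36).
Total count 17 over total exposure 4 months.
After the second batch: Gamma(94 + 17, 36 + 4) = Gamma(111, 40).
Posterior variance = α'/β'² = 111/1600.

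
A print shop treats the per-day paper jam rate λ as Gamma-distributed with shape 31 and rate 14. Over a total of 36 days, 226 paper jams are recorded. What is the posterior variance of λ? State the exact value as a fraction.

257/2500

Total count 226 over total exposure 36 days.
By Gamma–Poisson conjugacy, the posterior is Gamma(α + Σx, β + Σt) = Gamma(31 + 226, 14 + 36) = Gamma(257, 50).
Posterior variance = α'/β'² = 257/2500.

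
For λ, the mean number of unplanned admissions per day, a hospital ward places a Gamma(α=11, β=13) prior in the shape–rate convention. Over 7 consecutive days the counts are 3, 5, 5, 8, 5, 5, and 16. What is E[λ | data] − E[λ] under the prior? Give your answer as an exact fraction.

267/130

Total count: 3 + 5 + 5 + 8 + 5 + 5 + 16 = 47.
Total exposure: 7 days.
Conjugate update: add total count to the shape and total exposure to the rate, giving Gamma(58, 20).
Posterior mean = 58/20 = 29/10; prior mean = 11/13 = 11/13. Difference = 29/10 − 11/13 = 267/130.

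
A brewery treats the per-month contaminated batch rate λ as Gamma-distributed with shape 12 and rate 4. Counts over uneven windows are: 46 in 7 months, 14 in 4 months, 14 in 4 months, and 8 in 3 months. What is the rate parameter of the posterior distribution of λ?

22

Total count: 46 + 14 + 14 + 8 = 82.
Total exposure: 7 + 4 + 4 + 3 = 18 months.
Gamma(α, β) with Poisson data over total exposure Σt gives posterior Gamma(α+Σx, β+Σt) = Gamma(94, 22).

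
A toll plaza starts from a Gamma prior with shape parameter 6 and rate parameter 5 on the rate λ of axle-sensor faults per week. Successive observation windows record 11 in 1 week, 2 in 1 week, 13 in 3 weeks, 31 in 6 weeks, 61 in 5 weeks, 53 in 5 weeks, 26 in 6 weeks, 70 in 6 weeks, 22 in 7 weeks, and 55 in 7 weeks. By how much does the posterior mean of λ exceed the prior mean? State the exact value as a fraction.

Total count: 11 + 2 + 13 + 31 + 61 + 53 + 26 + 70 + 22 + 55 = 344.
Total exposure: 1 + 1 + 3 + 6 + 5 + 5 + 6 + 6 + 7 + 7 = 47 weeks.
Conjugate update: add total count to the shape and total exposure to the rate, giving Gamma(350, 52).
Posterior mean = 350/52 = 175/26; prior mean = 6/5 = 6/5. Difference = 175/26 − 6/5 = 719/130.

719/130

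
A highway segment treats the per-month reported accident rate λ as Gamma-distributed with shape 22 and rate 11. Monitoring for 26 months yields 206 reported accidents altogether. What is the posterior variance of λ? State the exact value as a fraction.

228/1369

Total count 206 over total exposure 26 months.
Posterior: α' = 22 + 206 = 228, β' = 11 + 26 = 37.
Posterior variance = α'/β'² = 228/1369.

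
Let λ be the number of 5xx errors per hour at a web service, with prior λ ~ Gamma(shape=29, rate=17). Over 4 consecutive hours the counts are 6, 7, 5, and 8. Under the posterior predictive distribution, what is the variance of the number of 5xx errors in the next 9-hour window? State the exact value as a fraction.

Total count: 6 + 7 + 5 + 8 = 26.
Total exposure: 4 hours.
Conjugate update: add total count to the shape and total exposure to the rate, giving Gamma(55, 21).
The posterior predictive for a window of length T is Negative Binomial with variance T·α'·(β'+T)/β'² = 9·55·30/441 = 1650/49.

1650/49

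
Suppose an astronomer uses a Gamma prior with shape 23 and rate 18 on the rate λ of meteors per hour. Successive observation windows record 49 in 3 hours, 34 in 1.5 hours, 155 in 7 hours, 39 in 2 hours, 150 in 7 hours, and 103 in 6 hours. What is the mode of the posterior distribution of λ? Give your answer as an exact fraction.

1104/89

Total count: 49 + 34 + 155 + 39 + 150 + 103 = 530.
Total exposure: 3 + 1.5 + 7 + 2 + 7 + 6 = 26.5 hours.
By Gamma–Poisson conjugacy, the posterior is Gamma(α + Σx, β + Σt) = Gamma(23 + 530, 18 + 26.5) = Gamma(553, 89/2).
Posterior mode = (α'−1)/β' = 552/(89/2) = 1104/89.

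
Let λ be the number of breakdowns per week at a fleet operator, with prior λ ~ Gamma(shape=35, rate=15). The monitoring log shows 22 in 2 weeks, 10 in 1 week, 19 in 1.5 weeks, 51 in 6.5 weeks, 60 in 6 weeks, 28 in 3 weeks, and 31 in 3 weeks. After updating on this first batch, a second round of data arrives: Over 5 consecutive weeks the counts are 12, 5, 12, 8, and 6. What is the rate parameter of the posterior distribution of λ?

43

Total count: 22 + 10 + 19 + 51 + 60 + 28 + 31 = 221.
Total exposure: 2 + 1 + 1.5 + 6.5 + 6 + 3 + 3 = 23 weeks.
After the first batch: Gamma(35 + 221, 15 + 23) = Gamma(256, 38).
Total count: 12 + 5 + 12 + 8 + 6 = 43.
Total exposure: 5 weeks.
After the second batch: Gamma(256 + 43, 38 + 5) = Gamma(299, 43).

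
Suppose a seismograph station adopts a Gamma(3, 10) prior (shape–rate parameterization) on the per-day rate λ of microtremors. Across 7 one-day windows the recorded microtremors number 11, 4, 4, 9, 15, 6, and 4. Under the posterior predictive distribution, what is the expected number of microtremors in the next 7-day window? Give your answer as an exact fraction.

392/17

Total count: 11 + 4 + 4 + 9 + 15 + 6 + 4 = 53.
Total exposure: 7 days.
Posterior: α' = 3 + 53 = 56, β' = 10 + 7 = 17.
Predictive mean over a 7-day window = T·E[λ|data] = 7·56/17 = 392/17.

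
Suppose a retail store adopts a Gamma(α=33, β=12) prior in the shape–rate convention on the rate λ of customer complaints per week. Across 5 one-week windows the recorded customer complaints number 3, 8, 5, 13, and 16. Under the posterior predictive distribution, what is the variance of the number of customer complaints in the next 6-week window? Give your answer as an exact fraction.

10764/289

Total count: 3 + 8 + 5 + 13 + 16 = 45.
Total exposure: 5 weeks.
By Gamma–Poisson conjugacy, the posterior is Gamma(α + Σx, β + Σt) = Gamma(33 + 45, 12 + 5) = Gamma(78, 17).
The posterior predictive for a window of length T is Negative Binomial with variance T·α'·(β'+T)/β'² = 6·78·23/289 = 10764/289.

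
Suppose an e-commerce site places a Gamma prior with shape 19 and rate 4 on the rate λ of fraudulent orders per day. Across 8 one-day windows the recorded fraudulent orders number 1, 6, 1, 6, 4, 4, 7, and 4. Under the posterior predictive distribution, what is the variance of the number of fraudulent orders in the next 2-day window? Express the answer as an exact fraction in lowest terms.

Total count: 1 + 6 + 1 + 6 + 4 + 4 + 7 + 4 = 33.
Total exposure: 8 days.
Posterior: α' = 19 + 33 = 52, β' = 4 + 8 = 12.
The posterior predictive for a window of length T is Negative Binomial with variance T·α'·(β'+T)/β'² = 2·52·14/144 = 91/9.

91/9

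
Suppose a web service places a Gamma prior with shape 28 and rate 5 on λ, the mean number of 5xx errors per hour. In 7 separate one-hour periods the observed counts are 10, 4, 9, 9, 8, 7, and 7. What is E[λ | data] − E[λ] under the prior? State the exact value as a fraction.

Total count: 10 + 4 + 9 + 9 + 8 + 7 + 7 = 54.
Total exposure: 7 hours.
The Gamma prior is conjugate for the Poisson rate, so λ | data ~ Gamma(28+54, 5+7) = Gamma(82, 12).
Posterior mean = 82/12 = 41/6; prior mean = 28/5 = 28/5. Difference = 41/6 − 28/5 = 37/30.

37/30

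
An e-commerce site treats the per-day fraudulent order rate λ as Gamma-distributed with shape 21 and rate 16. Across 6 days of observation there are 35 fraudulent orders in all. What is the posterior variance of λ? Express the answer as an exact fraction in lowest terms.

Total count 35 over total exposure 6 days.
Gamma(α, β) with Poisson data over total exposure Σt gives posterior Gamma(α+Σx, β+Σt) = Gamma(56, 22).
Posterior variance = α'/β'² = 56/484 = 14/121.

14/121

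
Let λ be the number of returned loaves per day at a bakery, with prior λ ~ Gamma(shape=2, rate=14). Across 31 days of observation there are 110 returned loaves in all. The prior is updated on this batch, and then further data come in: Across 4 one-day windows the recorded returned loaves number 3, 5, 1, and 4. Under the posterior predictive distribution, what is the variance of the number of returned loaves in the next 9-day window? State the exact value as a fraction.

Total count 110 over total exposure 31 days.
After the first batch: Gamma(2 + 110, 14 + 31) = Gamma(112, 45).
Total count: 3 + 5 + 1 + 4 = 13.
Total exposure: 4 days.
After the second batch: Gamma(112 + 13, 45 + 4) = Gamma(125, 49).
The posterior predictive for a window of length T is Negative Binomial with variance T·α'·(β'+T)/β'² = 9·125·58/2401 = 65250/2401.

65250/2401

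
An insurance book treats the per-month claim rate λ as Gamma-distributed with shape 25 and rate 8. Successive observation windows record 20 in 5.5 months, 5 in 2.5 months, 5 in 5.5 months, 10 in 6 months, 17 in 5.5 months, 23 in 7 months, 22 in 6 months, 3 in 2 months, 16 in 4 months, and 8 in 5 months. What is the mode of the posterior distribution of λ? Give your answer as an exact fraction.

Total count: 20 + 5 + 5 + 10 + 17 + 23 + 22 + 3 + 16 + 8 = 129.
Total exposure: 5.5 + 2.5 + 5.5 + 6 + 5.5 + 7 + 6 + 2 + 4 + 5 = 49 months.
By Gamma–Poisson conjugacy, the posterior is Gamma(α + Σx, β + Σt) = Gamma(25 + 129, 8 + 49) = Gamma(154, 57).
Posterior mode = (α'−1)/β' = 153/57 = 51/19.

51/19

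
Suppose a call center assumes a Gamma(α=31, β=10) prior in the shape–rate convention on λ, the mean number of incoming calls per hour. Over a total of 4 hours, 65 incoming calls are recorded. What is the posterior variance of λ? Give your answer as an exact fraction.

24/49

Total count 65 over total exposure 4 hours.
Gamma(α, β) with Poisson data over total exposure Σt gives posterior Gamma(α+Σx, β+Σt) = Gamma(96, 14).
Posterior variance = α'/β'² = 96/196 = 24/49.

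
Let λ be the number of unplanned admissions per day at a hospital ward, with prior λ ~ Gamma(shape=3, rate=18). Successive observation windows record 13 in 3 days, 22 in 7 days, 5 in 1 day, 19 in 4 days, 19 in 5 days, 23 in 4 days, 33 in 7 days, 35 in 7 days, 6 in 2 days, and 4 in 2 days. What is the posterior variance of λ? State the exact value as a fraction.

Total count: 13 + 22 + 5 + 19 + 19 + 23 + 33 + 35 + 6 + 4 = 179.
Total exposure: 3 + 7 + 1 + 4 + 5 + 4 + 7 + 7 + 2 + 2 = 42 days.
Gamma(α, β) with Poisson data over total exposure Σt gives posterior Gamma(α+Σx, β+Σt) = Gamma(182, 60).
Posterior variance = α'/β'² = 182/3600 = 91/1800.

91/1800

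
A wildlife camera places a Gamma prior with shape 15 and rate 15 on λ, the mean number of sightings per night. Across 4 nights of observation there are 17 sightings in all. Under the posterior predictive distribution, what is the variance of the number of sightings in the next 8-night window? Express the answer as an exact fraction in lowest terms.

Total count 17 over total exposure 4 nights.
Gamma(α, β) with Poisson data over total exposure Σt gives posterior Gamma(α+Σx, β+Σt) = Gamma(32, 19).
The posterior predictive for a window of length T is Negative Binomial with variance T·α'·(β'+T)/β'² = 8·32·27/361 = 6912/361.

6912/361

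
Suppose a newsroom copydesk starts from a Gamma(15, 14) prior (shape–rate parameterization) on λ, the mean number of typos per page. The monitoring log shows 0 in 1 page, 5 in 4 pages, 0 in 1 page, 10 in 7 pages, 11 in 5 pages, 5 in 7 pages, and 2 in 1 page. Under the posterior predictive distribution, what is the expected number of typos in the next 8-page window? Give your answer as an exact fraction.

48/5

Total count: 0 + 5 + 0 + 10 + 11 + 5 + 2 = 33.
Total exposure: 1 + 4 + 1 + 7 + 5 + 7 + 1 = 26 pages.
Posterior: α' = 15 + 33 = 48, β' = 14 + 26 = 40.
Predictive mean over an 8-page window = T·E[λ|data] = 8·48/40 = 48/5.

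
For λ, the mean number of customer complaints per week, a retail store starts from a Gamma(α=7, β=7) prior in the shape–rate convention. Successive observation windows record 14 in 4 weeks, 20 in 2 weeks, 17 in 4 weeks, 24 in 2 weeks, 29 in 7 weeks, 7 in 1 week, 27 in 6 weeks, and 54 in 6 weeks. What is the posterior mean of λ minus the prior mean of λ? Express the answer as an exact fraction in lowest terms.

Total count: 14 + 20 + 17 + 24 + 29 + 7 + 27 + 54 = 192.
Total exposure: 4 + 2 + 4 + 2 + 7 + 1 + 6 + 6 = 32 weeks.
The Gamma prior is conjugate for the Poisson rate, so λ | data ~ Gamma(7+192, 7+32) = Gamma(199, 39).
Posterior mean = 199/39 = 199/39; prior mean = 7/7 = 1. Difference = 199/39 − 1 = 160/39.

160/39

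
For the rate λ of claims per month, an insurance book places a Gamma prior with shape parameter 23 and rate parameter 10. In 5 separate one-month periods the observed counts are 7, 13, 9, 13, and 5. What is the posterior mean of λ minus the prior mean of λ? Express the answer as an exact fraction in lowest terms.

71/30

Total count: 7 + 13 + 9 + 13 + 5 = 47.
Total exposure: 5 months.
The Gamma prior is conjugate for the Poisson rate, so λ | data ~ Gamma(23+47, 10+5) = Gamma(70, 15).
Posterior mean = 70/15 = 14/3; prior mean = 23/10 = 23/10. Difference = 14/3 − 23/10 = 71/30.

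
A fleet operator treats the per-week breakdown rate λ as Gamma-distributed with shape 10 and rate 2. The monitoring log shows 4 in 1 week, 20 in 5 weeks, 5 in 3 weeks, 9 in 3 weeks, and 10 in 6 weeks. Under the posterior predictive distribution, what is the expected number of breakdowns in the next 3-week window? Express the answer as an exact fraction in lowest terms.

Total count: 4 + 20 + 5 + 9 + 10 = 48.
Total exposure: 1 + 5 + 3 + 3 + 6 = 18 weeks.
Gamma(α, β) with Poisson data over total exposure Σt gives posterior Gamma(α+Σx, β+Σt) = Gamma(58, 20).
Predictive mean over a 3-week window = T·E[λ|data] = 3·58/20 = 87/10.

87/10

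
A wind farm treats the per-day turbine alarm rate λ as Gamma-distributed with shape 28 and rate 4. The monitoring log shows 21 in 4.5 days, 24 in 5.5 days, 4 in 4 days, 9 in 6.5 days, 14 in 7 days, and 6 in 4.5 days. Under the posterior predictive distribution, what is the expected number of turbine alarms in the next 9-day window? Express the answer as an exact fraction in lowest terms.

53/2

Total count: 21 + 24 + 4 + 9 + 14 + 6 = 78.
Total exposure: 4.5 + 5.5 + 4 + 6.5 + 7 + 4.5 = 32 days.
Conjugate update: add total count to the shape and total exposure to the rate, giving Gamma(106, 36).
Predictive mean over a 9-day window = T·E[λ|data] = 9·106/36 = 53/2.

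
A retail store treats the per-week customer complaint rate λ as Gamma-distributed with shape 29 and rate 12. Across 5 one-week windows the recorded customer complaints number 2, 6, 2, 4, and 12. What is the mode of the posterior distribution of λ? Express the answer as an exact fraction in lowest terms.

Total count: 2 + 6 + 2 + 4 + 12 = 26.
Total exposure: 5 weeks.
Gamma(α, β) with Poisson data over total exposure Σt gives posterior Gamma(α+Σx, β+Σt) = Gamma(55, 17).
Posterior mode = (α'−1)/β' = 54/17.

54/17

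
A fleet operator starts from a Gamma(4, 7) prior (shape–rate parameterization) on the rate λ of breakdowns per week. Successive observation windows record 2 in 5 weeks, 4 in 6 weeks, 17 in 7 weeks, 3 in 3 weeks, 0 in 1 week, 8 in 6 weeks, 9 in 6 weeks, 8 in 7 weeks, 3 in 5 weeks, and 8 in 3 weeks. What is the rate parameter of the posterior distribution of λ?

Total count: 2 + 4 + 17 + 3 + 0 + 8 + 9 + 8 + 3 + 8 = 62.
Total exposure: 5 + 6 + 7 + 3 + 1 + 6 + 6 + 7 + 5 + 3 = 49 weeks.
The Gamma prior is conjugate for the Poisson rate, so λ | data ~ Gamma(4+62, 7+49) = Gamma(66, 56).

56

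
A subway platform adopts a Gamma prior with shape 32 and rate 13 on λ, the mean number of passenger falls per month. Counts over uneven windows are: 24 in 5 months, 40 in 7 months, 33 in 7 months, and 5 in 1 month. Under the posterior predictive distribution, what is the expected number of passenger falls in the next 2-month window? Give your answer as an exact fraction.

268/33

Total count: 24 + 40 + 33 + 5 = 102.
Total exposure: 5 + 7 + 7 + 1 = 20 months.
Posterior: α' = 32 + 102 = 134, β' = 13 + 20 = 33.
Predictive mean over a 2-month window = T·E[λ|data] = 2·134/33 = 268/33.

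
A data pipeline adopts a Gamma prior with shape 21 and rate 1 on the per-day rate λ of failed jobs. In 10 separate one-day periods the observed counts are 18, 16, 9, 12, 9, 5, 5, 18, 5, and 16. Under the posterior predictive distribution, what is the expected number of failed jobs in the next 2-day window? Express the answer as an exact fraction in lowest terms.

Total count: 18 + 16 + 9 + 12 + 9 + 5 + 5 + 18 + 5 + 16 = 113.
Total exposure: 10 days.
Posterior: α' = 21 + 113 = 134, β' = 1 + 10 = 11.
Predictive mean over a 2-day window = T·E[λ|data] = 2·134/11 = 268/11.

268/11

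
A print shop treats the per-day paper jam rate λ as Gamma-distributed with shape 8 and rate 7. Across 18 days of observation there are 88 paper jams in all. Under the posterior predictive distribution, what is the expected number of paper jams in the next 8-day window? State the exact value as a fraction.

Total count 88 over total exposure 18 days.
The Gamma prior is conjugate for the Poisson rate, so λ | data ~ Gamma(8+88, 7+18) = Gamma(96, 25).
Predictive mean over an 8-day window = T·E[λ|data] = 8·96/25 = 768/25.

768/25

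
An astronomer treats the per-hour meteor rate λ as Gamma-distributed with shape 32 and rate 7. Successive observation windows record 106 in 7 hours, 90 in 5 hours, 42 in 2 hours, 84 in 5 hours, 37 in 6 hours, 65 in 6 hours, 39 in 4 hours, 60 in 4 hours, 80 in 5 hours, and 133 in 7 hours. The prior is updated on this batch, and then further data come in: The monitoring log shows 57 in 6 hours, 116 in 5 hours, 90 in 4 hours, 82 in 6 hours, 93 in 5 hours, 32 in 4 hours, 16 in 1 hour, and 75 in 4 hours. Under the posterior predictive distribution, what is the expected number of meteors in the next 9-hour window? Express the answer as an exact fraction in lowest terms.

3987/31

Total count: 106 + 90 + 42 + 84 + 37 + 65 + 39 + 60 + 80 + 133 = 736.
Total exposure: 7 + 5 + 2 + 5 + 6 + 6 + 4 + 4 + 5 + 7 = 51 hours.
After the first batch: Gamma(32 + 736, 7 + 51) = Gamma(768, 58).
Total count: 57 + 116 + 90 + 82 + 93 + 32 + 16 + 75 = 561.
Total exposure: 6 + 5 + 4 + 6 + 5 + 4 + 1 + 4 = 35 hours.
After the second batch: Gamma(768 + 561, 58 + 35) = Gamma(1329, 93).
Predictive mean over a 9-hour window = T·E[λ|data] = 9·1329/93 = 3987/31.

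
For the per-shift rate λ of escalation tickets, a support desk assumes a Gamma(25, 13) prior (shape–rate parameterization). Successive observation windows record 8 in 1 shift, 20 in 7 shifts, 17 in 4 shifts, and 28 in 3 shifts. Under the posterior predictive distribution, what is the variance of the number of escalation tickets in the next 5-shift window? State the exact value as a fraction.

Total count: 8 + 20 + 17 + 28 = 73.
Total exposure: 1 + 7 + 4 + 3 = 15 shifts.
Conjugate update: add total count to the shape and total exposure to the rate, giving Gamma(98, 28).
The posterior predictive for a window of length T is Negative Binomial with variance T·α'·(β'+T)/β'² = 5·98·33/784 = 165/8.

165/8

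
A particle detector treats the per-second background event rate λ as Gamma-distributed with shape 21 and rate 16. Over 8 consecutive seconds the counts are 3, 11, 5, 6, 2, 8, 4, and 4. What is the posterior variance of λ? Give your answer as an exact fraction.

Total count: 3 + 11 + 5 + 6 + 2 + 8 + 4 + 4 = 43.
Total exposure: 8 seconds.
Posterior: α' = 21 + 43 = 64, β' = 16 + 8 = 24.
Posterior variance = α'/β'² = 64/576 = 1/9.

1/9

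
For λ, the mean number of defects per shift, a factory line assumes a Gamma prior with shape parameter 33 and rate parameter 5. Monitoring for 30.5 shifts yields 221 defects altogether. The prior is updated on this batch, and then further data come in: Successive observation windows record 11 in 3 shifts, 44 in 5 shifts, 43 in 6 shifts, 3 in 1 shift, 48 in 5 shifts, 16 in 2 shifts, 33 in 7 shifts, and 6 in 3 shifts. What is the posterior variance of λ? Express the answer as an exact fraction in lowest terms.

1832/18225

Total count 221 over total exposure 30.5 shifts.
After the first batch: Gamma(33 + 221, 5 + 30.5) = Gamma(254, 71/2).
Total count: 11 + 44 + 43 + 3 + 48 + 16 + 33 + 6 = 204.
Total exposure: 3 + 5 + 6 + 1 + 5 + 2 + 7 + 3 = 32 shifts.
After the second batch: Gamma(254 + 204, 71/2 + 32) = Gamma(458, 135/2).
Posterior variance = α'/β'² = 458/(18225/4) = 1832/18225.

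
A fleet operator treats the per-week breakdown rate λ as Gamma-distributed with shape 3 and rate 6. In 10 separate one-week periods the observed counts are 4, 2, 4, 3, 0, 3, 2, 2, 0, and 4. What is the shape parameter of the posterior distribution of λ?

Total count: 4 + 2 + 4 + 3 + 0 + 3 + 2 + 2 + 0 + 4 = 24.
Total exposure: 10 weeks.
The Gamma prior is conjugate for the Poisson rate, so λ | data ~ Gamma(3+24, 6+10) = Gamma(27, 16).

27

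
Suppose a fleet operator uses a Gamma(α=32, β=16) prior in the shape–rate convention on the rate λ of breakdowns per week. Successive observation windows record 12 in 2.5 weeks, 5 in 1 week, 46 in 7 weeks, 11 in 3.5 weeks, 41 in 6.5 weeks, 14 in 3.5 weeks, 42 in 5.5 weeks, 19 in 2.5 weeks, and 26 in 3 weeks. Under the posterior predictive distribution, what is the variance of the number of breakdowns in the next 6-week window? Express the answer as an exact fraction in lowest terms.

Total count: 12 + 5 + 46 + 11 + 41 + 14 + 42 + 19 + 26 = 216.
Total exposure: 2.5 + 1 + 7 + 3.5 + 6.5 + 3.5 + 5.5 + 2.5 + 3 = 35 weeks.
Posterior: α' = 32 + 216 = 248, β' = 16 + 35 = 51.
The posterior predictive for a window of length T is Negative Binomial with variance T·α'·(β'+T)/β'² = 6·248·57/2601 = 9424/289.

9424/289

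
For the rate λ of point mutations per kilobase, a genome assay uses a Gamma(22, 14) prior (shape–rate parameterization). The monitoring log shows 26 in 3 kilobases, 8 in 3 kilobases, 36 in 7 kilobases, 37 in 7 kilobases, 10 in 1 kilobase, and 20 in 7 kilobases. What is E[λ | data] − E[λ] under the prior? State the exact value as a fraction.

Total count: 26 + 8 + 36 + 37 + 10 + 20 = 137.
Total exposure: 3 + 3 + 7 + 7 + 1 + 7 = 28 kilobases.
Posterior: α' = 22 + 137 = 159, β' = 14 + 28 = 42.
Posterior mean = 159/42 = 53/14; prior mean = 22/14 = 11/7. Difference = 53/14 − 11/7 = 31/14.

31/14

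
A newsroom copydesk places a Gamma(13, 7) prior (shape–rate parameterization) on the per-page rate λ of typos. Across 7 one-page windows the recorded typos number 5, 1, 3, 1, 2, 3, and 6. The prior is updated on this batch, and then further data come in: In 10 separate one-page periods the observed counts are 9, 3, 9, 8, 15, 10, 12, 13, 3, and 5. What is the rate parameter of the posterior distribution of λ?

Total count: 5 + 1 + 3 + 1 + 2 + 3 + 6 = 21.
Total exposure: 7 pages.
After the first batch: Gamma(13 + 21, 7 + 7) = Gamma(34, 14).
Total count: 9 + 3 + 9 + 8 + 15 + 10 + 12 + 13 + 3 + 5 = 87.
Total exposure: 10 pages.
After the second batch: Gamma(34 + 87, 14 + 10) = Gamma(121, 24).

24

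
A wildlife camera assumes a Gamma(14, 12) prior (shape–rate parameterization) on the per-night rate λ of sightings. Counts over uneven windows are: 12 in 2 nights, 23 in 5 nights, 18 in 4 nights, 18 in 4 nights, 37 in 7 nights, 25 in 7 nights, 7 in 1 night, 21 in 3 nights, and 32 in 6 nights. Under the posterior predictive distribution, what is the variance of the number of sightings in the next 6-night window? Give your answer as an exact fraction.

Total count: 12 + 23 + 18 + 18 + 37 + 25 + 7 + 21 + 32 = 193.
Total exposure: 2 + 5 + 4 + 4 + 7 + 7 + 1 + 3 + 6 = 39 nights.
The Gamma prior is conjugate for the Poisson rate, so λ | data ~ Gamma(14+193, 12+39) = Gamma(207, 51).
The posterior predictive for a window of length T is Negative Binomial with variance T·α'·(β'+T)/β'² = 6·207·57/2601 = 7866/289.

7866/289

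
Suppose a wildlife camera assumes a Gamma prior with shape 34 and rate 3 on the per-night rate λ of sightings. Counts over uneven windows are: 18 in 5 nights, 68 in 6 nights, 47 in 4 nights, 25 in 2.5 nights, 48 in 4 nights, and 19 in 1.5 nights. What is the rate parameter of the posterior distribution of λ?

26

Total count: 18 + 68 + 47 + 25 + 48 + 19 = 225.
Total exposure: 5 + 6 + 4 + 2.5 + 4 + 1.5 = 23 nights.
Gamma(α, β) with Poisson data over total exposure Σt gives posterior Gamma(α+Σx, β+Σt) = Gamma(259, 26).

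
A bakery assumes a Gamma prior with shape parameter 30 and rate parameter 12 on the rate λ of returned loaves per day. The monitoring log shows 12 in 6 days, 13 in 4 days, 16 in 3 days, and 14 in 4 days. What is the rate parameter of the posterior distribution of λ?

Total count: 12 + 13 + 16 + 14 = 55.
Total exposure: 6 + 4 + 3 + 4 = 17 days.
Conjugate update: add total count to the shape and total exposure to the rate, giving Gamma(85, 29).

29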